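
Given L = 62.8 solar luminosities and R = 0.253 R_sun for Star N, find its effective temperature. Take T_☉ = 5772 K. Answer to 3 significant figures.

T/T_☉ = (L/L_☉)^(1/4) / (R/R_☉)^(1/2)
T = 5772 × (62.8)^(1/4) / √(0.253) = 5772 × 2.815 / 0.5030 = 3.230×10^4 K.

3.23×10^4 K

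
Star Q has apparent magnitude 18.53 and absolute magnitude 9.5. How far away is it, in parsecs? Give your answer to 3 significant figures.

m − M = 5 log₁₀(d/10 pc)
18.53 − (9.5) = 9.03 = 5 log₁₀(d/10)
d = 10 × 10^(9.03/5) = 10 × 10^1.806 = 639.7 pc.

640 pc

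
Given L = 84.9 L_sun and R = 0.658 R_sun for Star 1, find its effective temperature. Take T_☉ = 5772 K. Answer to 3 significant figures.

2.16×10^4 K

T/T_☉ = (L/L_☉)^(1/4) / (R/R_☉)^(1/2)
T = 5772 × (84.9)^(1/4) / √(0.658) = 5772 × 3.035 / 0.8112 = 2.160×10^4 K.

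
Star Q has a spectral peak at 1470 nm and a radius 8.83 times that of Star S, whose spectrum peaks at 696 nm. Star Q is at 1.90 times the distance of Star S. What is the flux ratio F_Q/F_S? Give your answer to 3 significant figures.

Wien's law: T_Q/T_S = λ_S/λ_Q = 696/1470 = 0.4735.
L_Q/L_S = (R_Q/R_S)²(T_Q/T_S)⁴ = (8.83)²(0.4735)⁴ = 3.918.
F_Q/F_S = (L_Q/L_S)/(d_Q/d_S)² = 3.918/(1.90)² = 1.085.

1.09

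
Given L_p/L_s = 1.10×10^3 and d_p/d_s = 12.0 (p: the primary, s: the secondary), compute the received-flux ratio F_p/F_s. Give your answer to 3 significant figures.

7.64

F = L/(4πd²), so F_p/F_s = (L_p/L_s) / (d_p/d_s)²
= 1.10×10^3 / (12.0)² = 1.10×10^3 / 144.0 = 7.639.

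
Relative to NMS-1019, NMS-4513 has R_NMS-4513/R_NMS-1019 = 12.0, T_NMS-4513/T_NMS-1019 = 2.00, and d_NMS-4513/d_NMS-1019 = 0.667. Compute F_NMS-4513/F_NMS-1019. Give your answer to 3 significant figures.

L_NMS-4513/L_NMS-1019 = (R_NMS-4513/R_NMS-1019)²(T_NMS-4513/T_NMS-1019)⁴ = (12.0)² × (2.00)⁴ = 2304.
F_NMS-4513/F_NMS-1019 = (L_NMS-4513/L_NMS-1019)/(d_NMS-4513/d_NMS-1019)² = 2304 / (0.667)² = 5179.

5.18×10^3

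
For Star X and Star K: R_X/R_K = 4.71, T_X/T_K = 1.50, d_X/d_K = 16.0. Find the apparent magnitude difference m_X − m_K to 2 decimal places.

0.89

L_X/L_K = (4.71)²(1.50)⁴ = 112.3.
F_X/F_K = (L_X/L_K)/(d_X/d_K)² = 112.3/256.0 = 0.4387.
m_X − m_K = −2.5 log₁₀(0.4387) = 0.89.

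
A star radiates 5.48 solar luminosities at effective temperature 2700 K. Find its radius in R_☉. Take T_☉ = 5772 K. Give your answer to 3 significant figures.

10.7 R_☉

R/R_☉ = √(L/L_☉) / (T/T_☉)² = √(5.48) / (0.4678)²
       = 2.341 / 0.2188 = 10.70.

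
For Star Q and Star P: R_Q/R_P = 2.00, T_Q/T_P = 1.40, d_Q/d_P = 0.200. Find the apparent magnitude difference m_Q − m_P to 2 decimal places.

L_Q/L_P = (2.00)²(1.40)⁴ = 15.37.
F_Q/F_P = (L_Q/L_P)/(d_Q/d_P)² = 15.37/0.04000 = 384.2.
m_Q − m_P = −2.5 log₁₀(384.2) = -6.46.

-6.46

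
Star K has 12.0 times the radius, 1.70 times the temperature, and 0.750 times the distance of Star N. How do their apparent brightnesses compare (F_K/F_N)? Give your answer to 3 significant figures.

2.14×10^3

L_K/L_N = (R_K/R_N)²(T_K/T_N)⁴ = (12.0)² × (1.70)⁴ = 1203.
F_K/F_N = (L_K/L_N)/(d_K/d_N)² = 1203 / (0.750)² = 2138.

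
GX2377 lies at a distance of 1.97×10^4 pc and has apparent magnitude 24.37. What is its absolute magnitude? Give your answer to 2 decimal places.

M = m − 5 log₁₀(d/10 pc) = 24.37 − 5 log₁₀(1.97×10^4/10)
  = 24.37 − 5 × 3.294 = 24.37 − 16.47 = 7.90.

7.90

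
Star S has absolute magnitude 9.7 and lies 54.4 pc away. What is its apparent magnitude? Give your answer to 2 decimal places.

13.38

m = M + 5 log₁₀(d/10 pc) = 9.7 + 5 log₁₀(54.4/10)
  = 9.7 + 5 × 0.736 = 9.7 + 3.68 = 13.38.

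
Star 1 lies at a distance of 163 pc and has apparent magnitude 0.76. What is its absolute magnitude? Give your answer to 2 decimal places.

-5.30

M = m − 5 log₁₀(d/10 pc) = 0.76 − 5 log₁₀(163/10)
  = 0.76 − 5 × 1.212 = 0.76 − 6.06 = -5.30.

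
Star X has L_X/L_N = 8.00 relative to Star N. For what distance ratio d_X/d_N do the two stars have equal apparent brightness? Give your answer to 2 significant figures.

2.8

Equal flux requires L_X/d_X² = L_N/d_N², so d_X/d_N = √(L_X/L_N)
= √(8.00) = 2.828.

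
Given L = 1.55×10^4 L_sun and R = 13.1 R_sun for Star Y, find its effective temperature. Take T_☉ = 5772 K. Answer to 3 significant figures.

1.78×10^4 K

T/T_☉ = (L/L_☉)^(1/4) / (R/R_☉)^(1/2)
T = 5772 × (1.55×10^4)^(1/4) / √(13.1) = 5772 × 11.16 / 3.619 = 1.779×10^4 K.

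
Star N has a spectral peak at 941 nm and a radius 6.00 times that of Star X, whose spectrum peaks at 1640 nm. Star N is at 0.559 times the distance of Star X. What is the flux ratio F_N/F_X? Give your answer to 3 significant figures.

1.06×10^3

Wien's law: T_N/T_X = λ_X/λ_N = 1640/941 = 1.743.
L_N/L_X = (R_N/R_X)²(T_N/T_X)⁴ = (6.00)²(1.743)⁴ = 332.1.
F_N/F_X = (L_N/L_X)/(d_N/d_X)² = 332.1/(0.559)² = 1063.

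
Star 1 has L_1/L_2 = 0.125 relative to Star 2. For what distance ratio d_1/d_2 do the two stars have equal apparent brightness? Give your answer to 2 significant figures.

Equal flux requires L_1/d_1² = L_2/d_2², so d_1/d_2 = √(L_1/L_2)
= √(0.125) = 0.3536.

0.35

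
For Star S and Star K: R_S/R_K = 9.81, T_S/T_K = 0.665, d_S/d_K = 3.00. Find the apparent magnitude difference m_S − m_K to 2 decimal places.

-0.80

L_S/L_K = (9.81)²(0.665)⁴ = 18.82.
F_S/F_K = (L_S/L_K)/(d_S/d_K)² = 18.82/9.000 = 2.091.
m_S − m_K = −2.5 log₁₀(2.091) = -0.80.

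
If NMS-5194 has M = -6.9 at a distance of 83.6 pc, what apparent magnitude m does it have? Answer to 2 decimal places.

-2.29

m = M + 5 log₁₀(d/10 pc) = -6.9 + 5 log₁₀(83.6/10)
  = -6.9 + 5 × 0.922 = -6.9 + 4.61 = -2.29.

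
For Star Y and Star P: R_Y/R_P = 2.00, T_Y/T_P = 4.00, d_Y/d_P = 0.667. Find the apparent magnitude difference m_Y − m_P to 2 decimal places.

-8.41

L_Y/L_P = (2.00)²(4.00)⁴ = 1024.
F_Y/F_P = (L_Y/L_P)/(d_Y/d_P)² = 1024/0.4449 = 2302.
m_Y − m_P = −2.5 log₁₀(2302) = -8.41.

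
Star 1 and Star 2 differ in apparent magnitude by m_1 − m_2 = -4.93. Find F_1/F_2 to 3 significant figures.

93.8

F_1/F_2 = 10^(−(m_1 − m_2)/2.5) = 10^(4.93/2.5) = 10^1.972 = 93.76.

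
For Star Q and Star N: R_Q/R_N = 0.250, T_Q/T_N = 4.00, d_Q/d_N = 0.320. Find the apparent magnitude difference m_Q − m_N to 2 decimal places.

-5.48

L_Q/L_N = (0.250)²(4.00)⁴ = 16.00.
F_Q/F_N = (L_Q/L_N)/(d_Q/d_N)² = 16.00/0.1024 = 156.2.
m_Q − m_N = −2.5 log₁₀(156.2) = -5.48.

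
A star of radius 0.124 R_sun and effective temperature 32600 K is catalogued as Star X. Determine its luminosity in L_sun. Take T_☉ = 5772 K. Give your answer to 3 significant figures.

L/L_☉ = (R/R_☉)² (T/T_☉)⁴ = (0.124)² × (32600/5772)⁴
       = 0.01538 × (5.648)⁴ = 0.01538 × 1018 = 15.65.

15.6 L_sun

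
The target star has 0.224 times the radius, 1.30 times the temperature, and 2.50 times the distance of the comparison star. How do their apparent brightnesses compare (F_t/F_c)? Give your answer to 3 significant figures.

0.0229

L_t/L_c = (R_t/R_c)²(T_t/T_c)⁴ = (0.224)² × (1.30)⁴ = 0.1433.
F_t/F_c = (L_t/L_c)/(d_t/d_c)² = 0.1433 / (2.50)² = 0.02293.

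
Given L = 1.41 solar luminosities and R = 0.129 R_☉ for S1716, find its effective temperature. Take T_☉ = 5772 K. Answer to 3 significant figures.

1.75×10^4 K

T/T_☉ = (L/L_☉)^(1/4) / (R/R_☉)^(1/2)
T = 5772 × (1.41)^(1/4) / √(0.129) = 5772 × 1.090 / 0.3592 = 1.751×10^4 K.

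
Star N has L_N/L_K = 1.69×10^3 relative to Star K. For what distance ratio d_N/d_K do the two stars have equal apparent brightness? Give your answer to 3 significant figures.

41.1

Equal flux requires L_N/d_N² = L_K/d_K², so d_N/d_K = √(L_N/L_K)
= √(1.69×10^3) = 41.11.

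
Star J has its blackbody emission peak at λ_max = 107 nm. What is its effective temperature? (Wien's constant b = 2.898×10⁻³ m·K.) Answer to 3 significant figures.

T = b/λ_max = 2.898×10⁻³ / (107×10⁻⁹) = 2.708×10^4 K.

2.71×10^4 K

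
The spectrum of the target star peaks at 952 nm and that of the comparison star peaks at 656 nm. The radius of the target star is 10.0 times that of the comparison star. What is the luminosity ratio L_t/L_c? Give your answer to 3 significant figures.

Wien's law gives T ∝ 1/λ_max, so T_t/T_c = λ_c/λ_t = 656/952 = 0.6891.
Then L ∝ R²T⁴ gives L_t/L_c = (10.0)² × (0.6891)⁴ = 100.0 × 0.2255 = 22.55.

22.5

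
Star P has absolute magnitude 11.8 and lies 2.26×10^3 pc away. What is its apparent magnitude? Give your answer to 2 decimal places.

23.57

m = M + 5 log₁₀(d/10 pc) = 11.8 + 5 log₁₀(2.26×10^3/10)
  = 11.8 + 5 × 2.354 = 11.8 + 11.77 = 23.57.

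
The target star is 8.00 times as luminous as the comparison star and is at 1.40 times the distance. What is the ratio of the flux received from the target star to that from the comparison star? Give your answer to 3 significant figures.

4.08

F = L/(4πd²), so F_t/F_c = (L_t/L_c) / (d_t/d_c)²
= 8.00 / (1.40)² = 8.00 / 1.960 = 4.082.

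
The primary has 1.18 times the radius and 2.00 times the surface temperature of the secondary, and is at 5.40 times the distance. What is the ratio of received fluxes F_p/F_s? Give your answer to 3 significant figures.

L_p/L_s = (R_p/R_s)²(T_p/T_s)⁴ = (1.18)² × (2.00)⁴ = 22.28.
F_p/F_s = (L_p/L_s)/(d_p/d_s)² = 22.28 / (5.40)² = 0.7640.

0.764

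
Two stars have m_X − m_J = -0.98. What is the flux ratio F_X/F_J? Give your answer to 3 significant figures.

F_X/F_J = 10^(−(m_X − m_J)/2.5) = 10^(0.98/2.5) = 10^0.392 = 2.466.

2.47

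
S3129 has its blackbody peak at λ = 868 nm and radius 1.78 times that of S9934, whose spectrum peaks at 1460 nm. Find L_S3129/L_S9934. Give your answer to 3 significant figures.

Wien's law gives T ∝ 1/λ_max, so T_S3129/T_S9934 = λ_S9934/λ_S3129 = 1460/868 = 1.682.
Then L ∝ R²T⁴ gives L_S3129/L_S9934 = (1.78)² × (1.682)⁴ = 3.168 × 8.004 = 25.36.

25.4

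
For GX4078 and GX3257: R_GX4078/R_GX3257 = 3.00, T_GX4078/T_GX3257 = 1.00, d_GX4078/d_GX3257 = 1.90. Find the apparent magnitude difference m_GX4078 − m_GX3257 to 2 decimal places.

-0.99

L_GX4078/L_GX3257 = (3.00)²(1.00)⁴ = 9.000.
F_GX4078/F_GX3257 = (L_GX4078/L_GX3257)/(d_GX4078/d_GX3257)² = 9.000/3.610 = 2.493.
m_GX4078 − m_GX3257 = −2.5 log₁₀(2.493) = -0.99.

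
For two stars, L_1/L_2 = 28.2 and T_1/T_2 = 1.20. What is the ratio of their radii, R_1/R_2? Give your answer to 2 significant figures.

L ∝ R²T⁴ gives R ∝ √L / T², so
R_1/R_2 = √(28.2) / (1.20)² = 5.310 / 1.440 = 3.688.

3.7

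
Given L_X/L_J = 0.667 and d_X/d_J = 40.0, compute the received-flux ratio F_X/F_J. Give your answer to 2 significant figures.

4.2×10^-4

F = L/(4πd²), so F_X/F_J = (L_X/L_J) / (d_X/d_J)²
= 0.667 / (40.0)² = 0.667 / 1600 = 4.169×10^-4.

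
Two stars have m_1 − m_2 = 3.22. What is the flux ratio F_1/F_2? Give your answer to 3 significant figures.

F_1/F_2 = 10^(−(m_1 − m_2)/2.5) = 10^(-3.22/2.5) = 10^-1.288 = 0.05152.

0.0515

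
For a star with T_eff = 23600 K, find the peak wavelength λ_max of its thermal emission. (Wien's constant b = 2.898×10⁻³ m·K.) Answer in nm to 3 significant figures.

λ_max = b/T = 2.898×10⁻³ / 23600 = 1.23×10^-7 m = 122.8 nm.

123 nm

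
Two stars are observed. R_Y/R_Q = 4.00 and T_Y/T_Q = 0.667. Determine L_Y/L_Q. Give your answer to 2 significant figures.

From the Stefan–Boltzmann law, L ∝ R²T⁴, so
L_Y/L_Q = (R_Y/R_Q)² (T_Y/T_Q)⁴ = (4.00)² × (0.667)⁴ = 16.00 × 0.1979 = 3.167.

3.2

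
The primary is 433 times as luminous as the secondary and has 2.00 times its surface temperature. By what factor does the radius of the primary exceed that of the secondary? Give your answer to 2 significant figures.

L ∝ R²T⁴ gives R ∝ √L / T², so
R_p/R_s = √(433) / (2.00)² = 20.81 / 4.000 = 5.202.

5.2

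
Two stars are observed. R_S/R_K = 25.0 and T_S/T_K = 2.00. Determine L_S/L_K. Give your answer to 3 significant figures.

1.00×10^4

From the Stefan–Boltzmann law, L ∝ R²T⁴, so
L_S/L_K = (R_S/R_K)² (T_S/T_K)⁴ = (25.0)² × (2.00)⁴ = 625.0 × 16.00 = 1.000×10^4.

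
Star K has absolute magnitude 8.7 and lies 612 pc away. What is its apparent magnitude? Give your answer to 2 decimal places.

17.63

m = M + 5 log₁₀(d/10 pc) = 8.7 + 5 log₁₀(612/10)
  = 8.7 + 5 × 1.787 = 8.7 + 8.93 = 17.63.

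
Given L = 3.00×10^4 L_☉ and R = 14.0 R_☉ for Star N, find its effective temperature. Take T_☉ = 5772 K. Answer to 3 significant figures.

2.03×10^4 K

T/T_☉ = (L/L_☉)^(1/4) / (R/R_☉)^(1/2)
T = 5772 × (3.00×10^4)^(1/4) / √(14.0) = 5772 × 13.16 / 3.742 = 2.030×10^4 K.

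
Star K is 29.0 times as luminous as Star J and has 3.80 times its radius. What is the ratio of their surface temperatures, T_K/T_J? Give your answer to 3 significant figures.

1.19

L ∝ R²T⁴ gives T ∝ (L/R²)^(1/4), so
T_K/T_J = (29.0 / 3.80²)^(1/4) = (2.008)^(1/4) = 1.190.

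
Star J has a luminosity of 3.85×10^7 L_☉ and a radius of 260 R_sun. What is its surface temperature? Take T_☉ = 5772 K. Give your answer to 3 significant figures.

T/T_☉ = (L/L_☉)^(1/4) / (R/R_☉)^(1/2)
T = 5772 × (3.85×10^7)^(1/4) / √(260) = 5772 × 78.77 / 16.12 = 2.820×10^4 K.

2.82×10^4 K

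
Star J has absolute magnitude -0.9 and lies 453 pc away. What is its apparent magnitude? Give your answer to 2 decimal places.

m = M + 5 log₁₀(d/10 pc) = -0.9 + 5 log₁₀(453/10)
  = -0.9 + 5 × 1.656 = -0.9 + 8.28 = 7.38.

7.38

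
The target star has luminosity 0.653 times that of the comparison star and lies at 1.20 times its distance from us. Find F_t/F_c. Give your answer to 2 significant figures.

0.45

F = L/(4πd²), so F_t/F_c = (L_t/L_c) / (d_t/d_c)²
= 0.653 / (1.20)² = 0.653 / 1.440 = 0.4535.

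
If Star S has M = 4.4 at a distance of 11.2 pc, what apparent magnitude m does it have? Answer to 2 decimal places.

4.65

m = M + 5 log₁₀(d/10 pc) = 4.4 + 5 log₁₀(11.2/10)
  = 4.4 + 5 × 0.049 = 4.4 + 0.25 = 4.65.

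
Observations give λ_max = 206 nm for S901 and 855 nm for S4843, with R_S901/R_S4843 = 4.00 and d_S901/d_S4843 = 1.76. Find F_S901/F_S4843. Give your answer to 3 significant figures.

Wien's law: T_S901/T_S4843 = λ_S4843/λ_S901 = 855/206 = 4.150.
L_S901/L_S4843 = (R_S901/R_S4843)²(T_S901/T_S4843)⁴ = (4.00)²(4.150)⁴ = 4748.
F_S901/F_S4843 = (L_S901/L_S4843)/(d_S901/d_S4843)² = 4748/(1.76)² = 1533.

1.53×10^3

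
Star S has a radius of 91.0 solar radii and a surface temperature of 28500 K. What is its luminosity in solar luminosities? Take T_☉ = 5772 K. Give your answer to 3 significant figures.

L/L_☉ = (R/R_☉)² (T/T_☉)⁴ = (91.0)² × (28500/5772)⁴
       = 8281 × (4.938)⁴ = 8281 × 594.4 = 4.922×10^6.

4.92×10^6 solar luminosities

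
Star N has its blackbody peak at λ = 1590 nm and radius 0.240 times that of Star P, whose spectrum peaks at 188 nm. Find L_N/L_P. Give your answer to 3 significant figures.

1.13×10^-5

Wien's law gives T ∝ 1/λ_max, so T_N/T_P = λ_P/λ_N = 188/1590 = 0.1182.
Then L ∝ R²T⁴ gives L_N/L_P = (0.240)² × (0.1182)⁴ = 0.05760 × 1.955×10^-4 = 1.126×10^-5.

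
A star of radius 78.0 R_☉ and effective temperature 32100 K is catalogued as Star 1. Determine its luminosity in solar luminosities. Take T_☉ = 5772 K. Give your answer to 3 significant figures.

L/L_☉ = (R/R_☉)² (T/T_☉)⁴ = (78.0)² × (32100/5772)⁴
       = 6084 × (5.561)⁴ = 6084 × 956.6 = 5.820×10^6.

5.82×10^6 solar luminosities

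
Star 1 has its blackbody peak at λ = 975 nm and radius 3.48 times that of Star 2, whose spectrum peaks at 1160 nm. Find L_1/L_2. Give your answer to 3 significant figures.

Wien's law gives T ∝ 1/λ_max, so T_1/T_2 = λ_2/λ_1 = 1160/975 = 1.190.
Then L ∝ R²T⁴ gives L_1/L_2 = (3.48)² × (1.190)⁴ = 12.11 × 2.004 = 24.26.

24.3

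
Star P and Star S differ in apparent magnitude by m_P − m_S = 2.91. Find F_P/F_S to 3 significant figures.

0.0685

F_P/F_S = 10^(−(m_P − m_S)/2.5) = 10^(-2.91/2.5) = 10^-1.164 = 0.06855.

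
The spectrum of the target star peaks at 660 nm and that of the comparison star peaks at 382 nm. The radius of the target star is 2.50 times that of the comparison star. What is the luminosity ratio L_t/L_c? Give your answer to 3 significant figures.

0.701

Wien's law gives T ∝ 1/λ_max, so T_t/T_c = λ_c/λ_t = 382/660 = 0.5788.
Then L ∝ R²T⁴ gives L_t/L_c = (2.50)² × (0.5788)⁴ = 6.250 × 0.1122 = 0.7014.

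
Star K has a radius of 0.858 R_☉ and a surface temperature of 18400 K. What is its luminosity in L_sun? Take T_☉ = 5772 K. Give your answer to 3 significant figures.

L/L_☉ = (R/R_☉)² (T/T_☉)⁴ = (0.858)² × (18400/5772)⁴
       = 0.7362 × (3.188)⁴ = 0.7362 × 103.3 = 76.02.

76.0 L_sun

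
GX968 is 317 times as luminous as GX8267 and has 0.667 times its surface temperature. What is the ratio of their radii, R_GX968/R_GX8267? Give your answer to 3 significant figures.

L ∝ R²T⁴ gives R ∝ √L / T², so
R_GX968/R_GX8267 = √(317) / (0.667)² = 17.80 / 0.4449 = 40.02.

40.0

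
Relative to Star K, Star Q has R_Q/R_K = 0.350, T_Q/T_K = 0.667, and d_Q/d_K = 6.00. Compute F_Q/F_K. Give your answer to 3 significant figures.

L_Q/L_K = (R_Q/R_K)²(T_Q/T_K)⁴ = (0.350)² × (0.667)⁴ = 0.02425.
F_Q/F_K = (L_Q/L_K)/(d_Q/d_K)² = 0.02425 / (6.00)² = 6.735×10^-4.

6.73×10^-4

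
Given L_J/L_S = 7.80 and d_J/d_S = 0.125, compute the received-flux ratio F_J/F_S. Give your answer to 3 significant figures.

F = L/(4πd²), so F_J/F_S = (L_J/L_S) / (d_J/d_S)²
= 7.80 / (0.125)² = 7.80 / 0.01562 = 499.2.

499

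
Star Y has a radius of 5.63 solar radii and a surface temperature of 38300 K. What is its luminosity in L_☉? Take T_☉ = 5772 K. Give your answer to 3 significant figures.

L/L_☉ = (R/R_☉)² (T/T_☉)⁴ = (5.63)² × (38300/5772)⁴
       = 31.70 × (6.635)⁴ = 31.70 × 1939 = 6.145×10^4.

6.14×10^4 L_☉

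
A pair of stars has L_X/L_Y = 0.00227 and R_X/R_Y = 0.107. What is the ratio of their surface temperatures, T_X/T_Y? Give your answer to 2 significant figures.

0.67

L ∝ R²T⁴ gives T ∝ (L/R²)^(1/4), so
T_X/T_Y = (0.00227 / 0.107²)^(1/4) = (0.1983)^(1/4) = 0.6673.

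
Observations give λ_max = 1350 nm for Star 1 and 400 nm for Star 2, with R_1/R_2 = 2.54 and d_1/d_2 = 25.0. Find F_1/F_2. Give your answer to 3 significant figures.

Wien's law: T_1/T_2 = λ_2/λ_1 = 400/1350 = 0.2963.
L_1/L_2 = (R_1/R_2)²(T_1/T_2)⁴ = (2.54)²(0.2963)⁴ = 0.04972.
F_1/F_2 = (L_1/L_2)/(d_1/d_2)² = 0.04972/(25.0)² = 7.956×10^-5.

7.96×10^-5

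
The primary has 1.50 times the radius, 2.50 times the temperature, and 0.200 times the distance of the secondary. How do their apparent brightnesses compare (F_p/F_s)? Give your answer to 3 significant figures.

2.20×10^3

L_p/L_s = (R_p/R_s)²(T_p/T_s)⁴ = (1.50)² × (2.50)⁴ = 87.89.
F_p/F_s = (L_p/L_s)/(d_p/d_s)² = 87.89 / (0.200)² = 2197.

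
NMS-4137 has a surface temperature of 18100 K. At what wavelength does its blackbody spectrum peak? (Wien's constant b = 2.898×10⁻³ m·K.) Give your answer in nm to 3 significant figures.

160 nm

λ_max = b/T = 2.898×10⁻³ / 18100 = 1.60×10^-7 m = 160.1 nm.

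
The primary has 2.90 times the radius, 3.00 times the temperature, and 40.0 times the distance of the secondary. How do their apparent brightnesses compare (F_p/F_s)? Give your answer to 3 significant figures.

L_p/L_s = (R_p/R_s)²(T_p/T_s)⁴ = (2.90)² × (3.00)⁴ = 681.2.
F_p/F_s = (L_p/L_s)/(d_p/d_s)² = 681.2 / (40.0)² = 0.4258.

0.426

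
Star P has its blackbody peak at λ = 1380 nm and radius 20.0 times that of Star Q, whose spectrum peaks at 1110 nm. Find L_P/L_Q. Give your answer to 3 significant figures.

167

Wien's law gives T ∝ 1/λ_max, so T_P/T_Q = λ_Q/λ_P = 1110/1380 = 0.8043.
Then L ∝ R²T⁴ gives L_P/L_Q = (20.0)² × (0.8043)⁴ = 400.0 × 0.4186 = 167.4.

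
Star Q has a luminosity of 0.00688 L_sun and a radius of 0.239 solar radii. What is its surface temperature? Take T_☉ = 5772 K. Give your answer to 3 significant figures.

3.40×10^3 K

T/T_☉ = (L/L_☉)^(1/4) / (R/R_☉)^(1/2)
T = 5772 × (0.00688)^(1/4) / √(0.239) = 5772 × 0.2880 / 0.4889 = 3400 K.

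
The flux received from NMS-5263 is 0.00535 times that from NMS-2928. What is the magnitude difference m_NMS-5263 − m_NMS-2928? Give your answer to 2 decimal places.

m_NMS-5263 − m_NMS-2928 = −2.5 log₁₀(F_NMS-5263/F_NMS-2928) = −2.5 log₁₀(0.00535) = −2.5 × (-2.272) = 5.679.

5.68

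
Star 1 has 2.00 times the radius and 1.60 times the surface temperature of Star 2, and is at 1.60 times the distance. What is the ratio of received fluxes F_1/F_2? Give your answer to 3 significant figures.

10.2

L_1/L_2 = (R_1/R_2)²(T_1/T_2)⁴ = (2.00)² × (1.60)⁴ = 26.21.
F_1/F_2 = (L_1/L_2)/(d_1/d_2)² = 26.21 / (1.60)² = 10.24.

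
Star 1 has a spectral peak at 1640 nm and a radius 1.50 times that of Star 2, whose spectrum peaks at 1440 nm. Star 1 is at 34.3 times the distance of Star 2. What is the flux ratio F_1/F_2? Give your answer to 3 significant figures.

Wien's law: T_1/T_2 = λ_2/λ_1 = 1440/1640 = 0.8780.
L_1/L_2 = (R_1/R_2)²(T_1/T_2)⁴ = (1.50)²(0.8780)⁴ = 1.337.
F_1/F_2 = (L_1/L_2)/(d_1/d_2)² = 1.337/(34.3)² = 0.001137.

0.00114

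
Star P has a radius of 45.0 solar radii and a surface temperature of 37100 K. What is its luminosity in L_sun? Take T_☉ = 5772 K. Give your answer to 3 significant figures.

L/L_☉ = (R/R_☉)² (T/T_☉)⁴ = (45.0)² × (37100/5772)⁴
       = 2025 × (6.428)⁴ = 2025 × 1707 = 3.456×10^6.

3.46×10^6 L_sun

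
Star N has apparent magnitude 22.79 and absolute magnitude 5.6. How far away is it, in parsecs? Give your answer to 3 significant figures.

2.74×10^4 pc

m − M = 5 log₁₀(d/10 pc)
22.79 − (5.6) = 17.19 = 5 log₁₀(d/10)
d = 10 × 10^(17.19/5) = 10 × 10^3.438 = 2.742×10^4 pc.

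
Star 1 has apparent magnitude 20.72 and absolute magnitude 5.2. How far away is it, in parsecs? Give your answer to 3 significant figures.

1.27×10^4 pc

m − M = 5 log₁₀(d/10 pc)
20.72 − (5.2) = 15.52 = 5 log₁₀(d/10)
d = 10 × 10^(15.52/5) = 10 × 10^3.104 = 1.271×10^4 pc.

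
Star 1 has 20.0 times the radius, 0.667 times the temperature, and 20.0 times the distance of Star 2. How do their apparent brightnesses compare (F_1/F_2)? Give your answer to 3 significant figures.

L_1/L_2 = (R_1/R_2)²(T_1/T_2)⁴ = (20.0)² × (0.667)⁴ = 79.17.
F_1/F_2 = (L_1/L_2)/(d_1/d_2)² = 79.17 / (20.0)² = 0.1979.

0.198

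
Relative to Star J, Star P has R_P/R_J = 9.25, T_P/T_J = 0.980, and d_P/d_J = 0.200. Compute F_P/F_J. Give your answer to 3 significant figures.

1.97×10^3

L_P/L_J = (R_P/R_J)²(T_P/T_J)⁴ = (9.25)² × (0.980)⁴ = 78.92.
F_P/F_J = (L_P/L_J)/(d_P/d_J)² = 78.92 / (0.200)² = 1973.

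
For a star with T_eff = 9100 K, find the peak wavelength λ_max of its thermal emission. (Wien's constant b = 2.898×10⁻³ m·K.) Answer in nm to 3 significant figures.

λ_max = b/T = 2.898×10⁻³ / 9100 = 3.18×10^-7 m = 318.5 nm.

318 nm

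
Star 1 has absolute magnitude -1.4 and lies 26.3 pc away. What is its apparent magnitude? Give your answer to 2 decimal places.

0.70

m = M + 5 log₁₀(d/10 pc) = -1.4 + 5 log₁₀(26.3/10)
  = -1.4 + 5 × 0.420 = -1.4 + 2.10 = 0.70.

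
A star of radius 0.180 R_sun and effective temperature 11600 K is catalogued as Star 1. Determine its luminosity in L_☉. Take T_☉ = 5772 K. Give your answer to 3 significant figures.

0.529 L_☉

L/L_☉ = (R/R_☉)² (T/T_☉)⁴ = (0.180)² × (11600/5772)⁴
       = 0.03240 × (2.010)⁴ = 0.03240 × 16.31 = 0.5285.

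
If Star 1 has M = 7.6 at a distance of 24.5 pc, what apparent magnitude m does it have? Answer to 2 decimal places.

9.55

m = M + 5 log₁₀(d/10 pc) = 7.6 + 5 log₁₀(24.5/10)
  = 7.6 + 5 × 0.389 = 7.6 + 1.95 = 9.55.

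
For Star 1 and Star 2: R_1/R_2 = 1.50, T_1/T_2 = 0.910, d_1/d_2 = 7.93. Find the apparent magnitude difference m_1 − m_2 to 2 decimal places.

4.03

L_1/L_2 = (1.50)²(0.910)⁴ = 1.543.
F_1/F_2 = (L_1/L_2)/(d_1/d_2)² = 1.543/62.88 = 0.02454.
m_1 − m_2 = −2.5 log₁₀(0.02454) = 4.03.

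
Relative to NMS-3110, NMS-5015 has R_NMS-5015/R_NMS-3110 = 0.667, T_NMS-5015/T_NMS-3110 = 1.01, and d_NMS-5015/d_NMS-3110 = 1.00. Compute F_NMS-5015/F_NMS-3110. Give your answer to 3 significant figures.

L_NMS-5015/L_NMS-3110 = (R_NMS-5015/R_NMS-3110)²(T_NMS-5015/T_NMS-3110)⁴ = (0.667)² × (1.01)⁴ = 0.4630.
F_NMS-5015/F_NMS-3110 = (L_NMS-5015/L_NMS-3110)/(d_NMS-5015/d_NMS-3110)² = 0.4630 / (1.00)² = 0.4630.

0.463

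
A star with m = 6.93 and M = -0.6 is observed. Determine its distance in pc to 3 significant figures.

321 pc

m − M = 5 log₁₀(d/10 pc)
6.93 − (-0.6) = 7.53 = 5 log₁₀(d/10)
d = 10 × 10^(7.53/5) = 10 × 10^1.506 = 320.6 pc.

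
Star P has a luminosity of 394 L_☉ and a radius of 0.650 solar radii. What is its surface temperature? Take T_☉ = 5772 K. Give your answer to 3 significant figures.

T/T_☉ = (L/L_☉)^(1/4) / (R/R_☉)^(1/2)
T = 5772 × (394)^(1/4) / √(0.650) = 5772 × 4.455 / 0.8062 = 3.190×10^4 K.

3.19×10^4 K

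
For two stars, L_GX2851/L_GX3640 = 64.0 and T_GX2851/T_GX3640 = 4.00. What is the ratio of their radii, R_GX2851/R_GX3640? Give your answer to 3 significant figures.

L ∝ R²T⁴ gives R ∝ √L / T², so
R_GX2851/R_GX3640 = √(64.0) / (4.00)² = 8.000 / 16.00 = 0.5000.

0.500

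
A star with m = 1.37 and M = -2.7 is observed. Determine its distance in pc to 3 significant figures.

65.2 pc

m − M = 5 log₁₀(d/10 pc)
1.37 − (-2.7) = 4.07 = 5 log₁₀(d/10)
d = 10 × 10^(4.07/5) = 10 × 10^0.814 = 65.16 pc.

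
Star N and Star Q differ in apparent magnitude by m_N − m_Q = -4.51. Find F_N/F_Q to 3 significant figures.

F_N/F_Q = 10^(−(m_N − m_Q)/2.5) = 10^(4.51/2.5) = 10^1.804 = 63.68.

63.7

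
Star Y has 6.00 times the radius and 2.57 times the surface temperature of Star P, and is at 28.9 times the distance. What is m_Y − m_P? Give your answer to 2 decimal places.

-0.69

L_Y/L_P = (6.00)²(2.57)⁴ = 1570.
F_Y/F_P = (L_Y/L_P)/(d_Y/d_P)² = 1570/835.2 = 1.880.
m_Y − m_P = −2.5 log₁₀(1.880) = -0.69.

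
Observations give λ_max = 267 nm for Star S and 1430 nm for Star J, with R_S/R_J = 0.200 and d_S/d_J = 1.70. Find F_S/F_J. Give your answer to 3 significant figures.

Wien's law: T_S/T_J = λ_J/λ_S = 1430/267 = 5.356.
L_S/L_J = (R_S/R_J)²(T_S/T_J)⁴ = (0.200)²(5.356)⁴ = 32.91.
F_S/F_J = (L_S/L_J)/(d_S/d_J)² = 32.91/(1.70)² = 11.39.

11.4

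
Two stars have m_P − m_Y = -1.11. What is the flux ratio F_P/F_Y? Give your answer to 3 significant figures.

2.78

F_P/F_Y = 10^(−(m_P − m_Y)/2.5) = 10^(1.11/2.5) = 10^0.444 = 2.780.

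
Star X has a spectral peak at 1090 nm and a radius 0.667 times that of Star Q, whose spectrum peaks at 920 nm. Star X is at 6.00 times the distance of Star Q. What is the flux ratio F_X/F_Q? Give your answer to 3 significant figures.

0.00627

Wien's law: T_X/T_Q = λ_Q/λ_X = 920/1090 = 0.8440.
L_X/L_Q = (R_X/R_Q)²(T_X/T_Q)⁴ = (0.667)²(0.8440)⁴ = 0.2258.
F_X/F_Q = (L_X/L_Q)/(d_X/d_Q)² = 0.2258/(6.00)² = 0.006272.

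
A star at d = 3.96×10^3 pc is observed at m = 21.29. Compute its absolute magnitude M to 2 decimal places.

8.30

M = m − 5 log₁₀(d/10 pc) = 21.29 − 5 log₁₀(3.96×10^3/10)
  = 21.29 − 5 × 2.598 = 21.29 − 12.99 = 8.30.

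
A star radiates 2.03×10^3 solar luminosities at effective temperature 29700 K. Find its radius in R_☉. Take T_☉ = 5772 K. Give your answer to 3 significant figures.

1.70 R_☉

R/R_☉ = √(L/L_☉) / (T/T_☉)² = √(2.03×10^3) / (5.146)²
       = 45.06 / 26.48 = 1.702.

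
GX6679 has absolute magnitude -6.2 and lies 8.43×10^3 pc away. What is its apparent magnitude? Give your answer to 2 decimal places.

8.43

m = M + 5 log₁₀(d/10 pc) = -6.2 + 5 log₁₀(8.43×10^3/10)
  = -6.2 + 5 × 2.926 = -6.2 + 14.63 = 8.43.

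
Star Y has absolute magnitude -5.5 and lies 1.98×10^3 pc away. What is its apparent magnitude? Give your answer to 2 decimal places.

m = M + 5 log₁₀(d/10 pc) = -5.5 + 5 log₁₀(1.98×10^3/10)
  = -5.5 + 5 × 2.297 = -5.5 + 11.48 = 5.98.

5.98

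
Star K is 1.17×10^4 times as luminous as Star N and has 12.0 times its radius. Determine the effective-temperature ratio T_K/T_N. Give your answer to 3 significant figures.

L ∝ R²T⁴ gives T ∝ (L/R²)^(1/4), so
T_K/T_N = (1.17×10^4 / 12.0²)^(1/4) = (81.25)^(1/4) = 3.002.

3.00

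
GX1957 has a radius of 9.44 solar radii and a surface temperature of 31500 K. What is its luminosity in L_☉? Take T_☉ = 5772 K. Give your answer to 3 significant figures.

L/L_☉ = (R/R_☉)² (T/T_☉)⁴ = (9.44)² × (31500/5772)⁴
       = 89.11 × (5.457)⁴ = 89.11 × 887.0 = 7.905×10^4.

7.90×10^4 L_☉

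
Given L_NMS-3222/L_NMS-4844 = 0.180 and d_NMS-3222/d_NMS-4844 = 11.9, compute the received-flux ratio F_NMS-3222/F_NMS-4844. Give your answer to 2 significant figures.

F = L/(4πd²), so F_NMS-3222/F_NMS-4844 = (L_NMS-3222/L_NMS-4844) / (d_NMS-3222/d_NMS-4844)²
= 0.180 / (11.9)² = 0.180 / 141.6 = 0.001271.

0.0013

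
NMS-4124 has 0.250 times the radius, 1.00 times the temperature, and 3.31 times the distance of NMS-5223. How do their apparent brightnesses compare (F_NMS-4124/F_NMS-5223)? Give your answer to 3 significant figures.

L_NMS-4124/L_NMS-5223 = (R_NMS-4124/R_NMS-5223)²(T_NMS-4124/T_NMS-5223)⁴ = (0.250)² × (1.00)⁴ = 0.06250.
F_NMS-4124/F_NMS-5223 = (L_NMS-4124/L_NMS-5223)/(d_NMS-4124/d_NMS-5223)² = 0.06250 / (3.31)² = 0.005705.

0.00570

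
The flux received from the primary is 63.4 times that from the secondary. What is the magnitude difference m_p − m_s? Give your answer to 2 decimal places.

-4.51

m_p − m_s = −2.5 log₁₀(F_p/F_s) = −2.5 log₁₀(63.4) = −2.5 × (1.802) = -4.505.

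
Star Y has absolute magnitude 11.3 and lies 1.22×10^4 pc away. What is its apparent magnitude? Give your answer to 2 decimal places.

m = M + 5 log₁₀(d/10 pc) = 11.3 + 5 log₁₀(1.22×10^4/10)
  = 11.3 + 5 × 3.086 = 11.3 + 15.43 = 26.73.

26.73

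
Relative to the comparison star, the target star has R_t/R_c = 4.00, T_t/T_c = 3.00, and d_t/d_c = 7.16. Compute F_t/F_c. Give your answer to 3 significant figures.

L_t/L_c = (R_t/R_c)²(T_t/T_c)⁴ = (4.00)² × (3.00)⁴ = 1296.
F_t/F_c = (L_t/L_c)/(d_t/d_c)² = 1296 / (7.16)² = 25.28.

25.3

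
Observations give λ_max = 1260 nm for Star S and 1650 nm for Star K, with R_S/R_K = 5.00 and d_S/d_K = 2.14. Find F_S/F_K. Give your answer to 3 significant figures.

Wien's law: T_S/T_K = λ_K/λ_S = 1650/1260 = 1.310.
L_S/L_K = (R_S/R_K)²(T_S/T_K)⁴ = (5.00)²(1.310)⁴ = 73.52.
F_S/F_K = (L_S/L_K)/(d_S/d_K)² = 73.52/(2.14)² = 16.05.

16.1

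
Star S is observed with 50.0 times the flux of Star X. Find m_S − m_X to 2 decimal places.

-4.25

m_S − m_X = −2.5 log₁₀(F_S/F_X) = −2.5 log₁₀(50.0) = −2.5 × (1.699) = -4.247.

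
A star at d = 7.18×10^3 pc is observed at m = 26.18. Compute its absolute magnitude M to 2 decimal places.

11.90

M = m − 5 log₁₀(d/10 pc) = 26.18 − 5 log₁₀(7.18×10^3/10)
  = 26.18 − 5 × 2.856 = 26.18 − 14.28 = 11.90.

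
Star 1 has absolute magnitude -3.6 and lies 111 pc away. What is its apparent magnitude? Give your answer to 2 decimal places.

1.63

m = M + 5 log₁₀(d/10 pc) = -3.6 + 5 log₁₀(111/10)
  = -3.6 + 5 × 1.045 = -3.6 + 5.23 = 1.63.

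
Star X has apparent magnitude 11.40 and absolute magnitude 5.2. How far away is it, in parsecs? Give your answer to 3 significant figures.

174 pc

m − M = 5 log₁₀(d/10 pc)
11.40 − (5.2) = 6.20 = 5 log₁₀(d/10)
d = 10 × 10^(6.20/5) = 10 × 10^1.240 = 173.8 pc.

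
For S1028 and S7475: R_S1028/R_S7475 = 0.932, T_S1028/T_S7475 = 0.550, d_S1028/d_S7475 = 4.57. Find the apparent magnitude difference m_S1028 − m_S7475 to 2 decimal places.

L_S1028/L_S7475 = (0.932)²(0.550)⁴ = 0.07948.
F_S1028/F_S7475 = (L_S1028/L_S7475)/(d_S1028/d_S7475)² = 0.07948/20.88 = 0.003806.
m_S1028 − m_S7475 = −2.5 log₁₀(0.003806) = 6.05.

6.05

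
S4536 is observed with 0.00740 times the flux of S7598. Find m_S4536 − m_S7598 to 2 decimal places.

5.33

m_S4536 − m_S7598 = −2.5 log₁₀(F_S4536/F_S7598) = −2.5 log₁₀(0.00740) = −2.5 × (-2.131) = 5.327.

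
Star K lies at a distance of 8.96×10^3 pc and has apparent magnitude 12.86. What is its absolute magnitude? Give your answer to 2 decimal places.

M = m − 5 log₁₀(d/10 pc) = 12.86 − 5 log₁₀(8.96×10^3/10)
  = 12.86 − 5 × 2.952 = 12.86 − 14.76 = -1.90.

-1.90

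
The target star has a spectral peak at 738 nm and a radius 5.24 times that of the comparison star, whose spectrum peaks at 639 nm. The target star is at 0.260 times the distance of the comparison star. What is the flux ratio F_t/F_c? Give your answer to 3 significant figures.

228

Wien's law: T_t/T_c = λ_c/λ_t = 639/738 = 0.8659.
L_t/L_c = (R_t/R_c)²(T_t/T_c)⁴ = (5.24)²(0.8659)⁴ = 15.43.
F_t/F_c = (L_t/L_c)/(d_t/d_c)² = 15.43/(0.260)² = 228.3.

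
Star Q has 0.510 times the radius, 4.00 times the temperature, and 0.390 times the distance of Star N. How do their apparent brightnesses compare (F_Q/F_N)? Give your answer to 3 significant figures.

L_Q/L_N = (R_Q/R_N)²(T_Q/T_N)⁴ = (0.510)² × (4.00)⁴ = 66.59.
F_Q/F_N = (L_Q/L_N)/(d_Q/d_N)² = 66.59 / (0.390)² = 437.8.

438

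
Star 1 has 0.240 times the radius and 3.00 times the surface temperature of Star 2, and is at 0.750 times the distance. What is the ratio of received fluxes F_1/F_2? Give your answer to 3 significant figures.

L_1/L_2 = (R_1/R_2)²(T_1/T_2)⁴ = (0.240)² × (3.00)⁴ = 4.666.
F_1/F_2 = (L_1/L_2)/(d_1/d_2)² = 4.666 / (0.750)² = 8.294.

8.29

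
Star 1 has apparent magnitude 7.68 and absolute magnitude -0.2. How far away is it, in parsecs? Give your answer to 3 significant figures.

m − M = 5 log₁₀(d/10 pc)
7.68 − (-0.2) = 7.88 = 5 log₁₀(d/10)
d = 10 × 10^(7.88/5) = 10 × 10^1.576 = 376.7 pc.

377 pc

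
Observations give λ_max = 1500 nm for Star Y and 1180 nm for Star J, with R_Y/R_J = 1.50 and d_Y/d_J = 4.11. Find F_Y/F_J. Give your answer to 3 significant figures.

Wien's law: T_Y/T_J = λ_J/λ_Y = 1180/1500 = 0.7867.
L_Y/L_J = (R_Y/R_J)²(T_Y/T_J)⁴ = (1.50)²(0.7867)⁴ = 0.8617.
F_Y/F_J = (L_Y/L_J)/(d_Y/d_J)² = 0.8617/(4.11)² = 0.05101.

0.0510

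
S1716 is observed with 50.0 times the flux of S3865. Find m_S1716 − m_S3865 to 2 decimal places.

-4.25

m_S1716 − m_S3865 = −2.5 log₁₀(F_S1716/F_S3865) = −2.5 log₁₀(50.0) = −2.5 × (1.699) = -4.247.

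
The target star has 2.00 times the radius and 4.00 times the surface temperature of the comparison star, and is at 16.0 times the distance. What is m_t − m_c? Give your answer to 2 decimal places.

L_t/L_c = (2.00)²(4.00)⁴ = 1024.
F_t/F_c = (L_t/L_c)/(d_t/d_c)² = 1024/256.0 = 4.000.
m_t − m_c = −2.5 log₁₀(4.000) = -1.51.

-1.51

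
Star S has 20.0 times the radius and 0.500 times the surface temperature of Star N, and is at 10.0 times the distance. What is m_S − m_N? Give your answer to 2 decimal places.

1.51

L_S/L_N = (20.0)²(0.500)⁴ = 25.00.
F_S/F_N = (L_S/L_N)/(d_S/d_N)² = 25.00/100.0 = 0.2500.
m_S − m_N = −2.5 log₁₀(0.2500) = 1.51.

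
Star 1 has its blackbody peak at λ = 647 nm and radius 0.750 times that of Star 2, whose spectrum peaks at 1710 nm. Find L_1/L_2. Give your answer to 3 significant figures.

27.4

Wien's law gives T ∝ 1/λ_max, so T_1/T_2 = λ_2/λ_1 = 1710/647 = 2.643.
Then L ∝ R²T⁴ gives L_1/L_2 = (0.750)² × (2.643)⁴ = 0.5625 × 48.79 = 27.45.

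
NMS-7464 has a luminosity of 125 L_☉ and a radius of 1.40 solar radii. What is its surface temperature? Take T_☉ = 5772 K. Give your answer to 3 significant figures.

1.63×10^4 K

T/T_☉ = (L/L_☉)^(1/4) / (R/R_☉)^(1/2)
T = 5772 × (125)^(1/4) / √(1.40) = 5772 × 3.344 / 1.183 = 1.631×10^4 K.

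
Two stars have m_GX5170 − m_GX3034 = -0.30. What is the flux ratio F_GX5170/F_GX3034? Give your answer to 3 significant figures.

1.32

F_GX5170/F_GX3034 = 10^(−(m_GX5170 − m_GX3034)/2.5) = 10^(0.30/2.5) = 10^0.120 = 1.318.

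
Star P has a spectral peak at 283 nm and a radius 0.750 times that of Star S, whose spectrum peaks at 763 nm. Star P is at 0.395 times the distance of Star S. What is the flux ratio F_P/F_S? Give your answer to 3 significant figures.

Wien's law: T_P/T_S = λ_S/λ_P = 763/283 = 2.696.
L_P/L_S = (R_P/R_S)²(T_P/T_S)⁴ = (0.750)²(2.696)⁴ = 29.72.
F_P/F_S = (L_P/L_S)/(d_P/d_S)² = 29.72/(0.395)² = 190.5.

190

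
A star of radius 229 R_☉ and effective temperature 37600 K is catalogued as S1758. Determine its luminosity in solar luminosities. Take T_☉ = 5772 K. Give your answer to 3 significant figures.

9.44×10^7 solar luminosities

L/L_☉ = (R/R_☉)² (T/T_☉)⁴ = (229)² × (37600/5772)⁴
       = 5.244×10^4 × (6.514)⁴ = 5.244×10^4 × 1801 = 9.443×10^7.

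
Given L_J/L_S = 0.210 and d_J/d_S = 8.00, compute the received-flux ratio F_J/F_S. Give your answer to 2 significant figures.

0.0033

F = L/(4πd²), so F_J/F_S = (L_J/L_S) / (d_J/d_S)²
= 0.210 / (8.00)² = 0.210 / 64.00 = 0.003281.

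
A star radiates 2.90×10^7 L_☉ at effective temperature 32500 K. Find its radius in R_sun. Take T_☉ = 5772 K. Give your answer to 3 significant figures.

170 R_sun

R/R_☉ = √(L/L_☉) / (T/T_☉)² = √(2.90×10^7) / (5.631)²
       = 5385 / 31.70 = 169.9.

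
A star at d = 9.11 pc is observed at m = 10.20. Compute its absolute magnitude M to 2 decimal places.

M = m − 5 log₁₀(d/10 pc) = 10.20 − 5 log₁₀(9.11/10)
  = 10.20 − 5 × -0.040 = 10.20 − -0.20 = 10.40.

10.40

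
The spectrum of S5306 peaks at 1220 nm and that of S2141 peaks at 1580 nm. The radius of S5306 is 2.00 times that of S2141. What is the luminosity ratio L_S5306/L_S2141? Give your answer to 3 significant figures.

11.3

Wien's law gives T ∝ 1/λ_max, so T_S5306/T_S2141 = λ_S2141/λ_S5306 = 1580/1220 = 1.295.
Then L ∝ R²T⁴ gives L_S5306/L_S2141 = (2.00)² × (1.295)⁴ = 4.000 × 2.813 = 11.25.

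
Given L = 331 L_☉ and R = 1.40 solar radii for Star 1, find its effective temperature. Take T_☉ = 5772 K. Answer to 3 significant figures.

T/T_☉ = (L/L_☉)^(1/4) / (R/R_☉)^(1/2)
T = 5772 × (331)^(1/4) / √(1.40) = 5772 × 4.265 / 1.183 = 2.081×10^4 K.

2.08×10^4 K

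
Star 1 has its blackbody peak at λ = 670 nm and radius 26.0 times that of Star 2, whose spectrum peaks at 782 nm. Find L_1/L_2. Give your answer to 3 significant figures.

1.25×10^3

Wien's law gives T ∝ 1/λ_max, so T_1/T_2 = λ_2/λ_1 = 782/670 = 1.167.
Then L ∝ R²T⁴ gives L_1/L_2 = (26.0)² × (1.167)⁴ = 676.0 × 1.856 = 1255.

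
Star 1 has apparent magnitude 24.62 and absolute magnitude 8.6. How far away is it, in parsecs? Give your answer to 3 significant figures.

m − M = 5 log₁₀(d/10 pc)
24.62 − (8.6) = 16.02 = 5 log₁₀(d/10)
d = 10 × 10^(16.02/5) = 10 × 10^3.204 = 1.600×10^4 pc.

1.60×10^4 pc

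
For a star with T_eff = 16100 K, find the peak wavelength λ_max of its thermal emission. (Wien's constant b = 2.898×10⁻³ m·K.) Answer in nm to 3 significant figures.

λ_max = b/T = 2.898×10⁻³ / 16100 = 1.80×10^-7 m = 180.0 nm.

180 nm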